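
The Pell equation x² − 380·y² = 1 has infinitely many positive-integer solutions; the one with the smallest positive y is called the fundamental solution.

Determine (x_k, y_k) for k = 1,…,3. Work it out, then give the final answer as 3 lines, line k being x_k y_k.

39 2
3041 156
237159 12166

d=380: √d = [19; 2,38] (ℓ=2, even), read p_1/q_1
a_0=19:  p_0=19·1+0=19,  q_0=19·0+1=1
a_1=2:  p_1=2·19+1=39,  q_1=2·1+0=2
fundamental: x₁=39, y₁=2  (since 1521 − 380·4 = 1)
(x_2, y_2) = (39·39 + 380·2·2, 39·2 + 2·39) = (3041, 156)
(x_3, y_3) = (39·3041 + 380·2·156, 39·156 + 2·3041) = (237159, 12166)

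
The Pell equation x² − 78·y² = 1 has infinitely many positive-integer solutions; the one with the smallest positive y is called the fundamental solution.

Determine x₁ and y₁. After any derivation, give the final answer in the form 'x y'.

[8; 1,4,1,16] for √78; ℓ=4 ⇒ convergent index 3
i=0: a=8 ⇒ p=8, q=1
i=1: a=1 ⇒ p=9, q=1
i=2: a=4 ⇒ p=44, q=5
i=3: a=1 ⇒ p=53, q=6
→ (53, 6).  Check: 53²=2809, 78·6²=2808, difference 1.

53 6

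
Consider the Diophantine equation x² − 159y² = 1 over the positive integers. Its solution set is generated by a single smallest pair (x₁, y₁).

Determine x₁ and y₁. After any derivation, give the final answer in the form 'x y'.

1324 105

√159 = [12; 1,1,1,1,3,1,1,1,1,24, …], period ℓ=10 (even) → k=9
i=0: a=12 ⇒ p=12, q=1
i=1: a=1 ⇒ p=13, q=1
i=2: a=1 ⇒ p=25, q=2
i=3: a=1 ⇒ p=38, q=3
i=4: a=1 ⇒ p=63, q=5
i=5: a=3 ⇒ p=227, q=18
i=6: a=1 ⇒ p=290, q=23
i=7: a=1 ⇒ p=517, q=41
i=8: a=1 ⇒ p=807, q=64
i=9: a=1 ⇒ p=1324, q=105
→ (1324, 105).  Check: 1324²=1752976, 159·105²=1752975, difference 1.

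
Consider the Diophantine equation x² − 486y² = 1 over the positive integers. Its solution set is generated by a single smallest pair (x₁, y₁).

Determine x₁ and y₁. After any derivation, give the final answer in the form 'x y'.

√486 → a₀=22, period (22,44); ℓ=2 even so k=1
step 0: (22, 1)  from 22·(1,0) + (0,1)
step 1: (485, 22)  from 22·(22,1) + (1,0)
fundamental: x₁=485, y₁=22  (since 235225 − 486·484 = 1)

485 22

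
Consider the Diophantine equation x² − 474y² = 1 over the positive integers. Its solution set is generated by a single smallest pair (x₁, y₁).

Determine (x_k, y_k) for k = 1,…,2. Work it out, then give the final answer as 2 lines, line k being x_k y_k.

d=474: √d = [21; 1,3,2,1,1,…,3,1,42] (ℓ=14, even), read p_13/q_13
i=0: a=21 ⇒ p=21, q=1
…
i=2: a=3 ⇒ p=87, q=4
i=3: a=2 ⇒ p=196, q=9
i=4: a=1 ⇒ p=283, q=13
i=5: a=1 ⇒ p=479, q=22
i=6: a=1 ⇒ p=762, q=35
i=7: a=6 ⇒ p=5051, q=232
i=8: a=1 ⇒ p=5813, q=267
i=9: a=1 ⇒ p=10864, q=499
i=10: a=1 ⇒ p=16677, q=766
i=11: a=2 ⇒ p=44218, q=2031
i=12: a=3 ⇒ p=149331, q=6859
i=13: a=1 ⇒ p=193549, q=8890
→ (193549, 8890).  Check: 193549²=37461215401, 474·8890²=37461215400, difference 1.
(x_2, y_2) = (193549·193549 + 474·8890·8890, 193549·8890 + 8890·193549) = (74922430801, 3441301220)

193549 8890
74922430801 3441301220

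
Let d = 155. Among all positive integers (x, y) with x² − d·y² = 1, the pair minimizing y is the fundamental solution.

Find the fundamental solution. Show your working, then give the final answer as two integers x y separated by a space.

√155 → a₀=12, period (2,4,2,24); ℓ=4 even so k=3
step 0: (12, 1)  from 12·(1,0) + (0,1)
step 1: (25, 2)  from 2·(12,1) + (1,0)
step 2: (112, 9)  from 4·(25,2) + (12,1)
step 3: (249, 20)  from 2·(112,9) + (25,2)
(x₁, y₁) = (249, 20);  249² − 155·20² = 1 ✓

249 20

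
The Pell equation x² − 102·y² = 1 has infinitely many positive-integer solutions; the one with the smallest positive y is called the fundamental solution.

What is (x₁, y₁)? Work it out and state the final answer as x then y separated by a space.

[10; 10,20] for √102; ℓ=2 ⇒ convergent index 1
a_0=10:  p_0=10·1+0=10,  q_0=10·0+1=1
a_1=10:  p_1=10·10+1=101,  q_1=10·1+0=10
(x₁, y₁) = (101, 10);  101² − 102·10² = 1 ✓

101 10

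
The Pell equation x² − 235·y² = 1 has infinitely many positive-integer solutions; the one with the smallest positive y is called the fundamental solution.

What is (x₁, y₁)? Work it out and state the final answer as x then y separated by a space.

46 3

d=235: √d = [15; 3,30] (ℓ=2, even), read p_1/q_1
a_0=15:  p_0=15·1+0=15,  q_0=15·0+1=1
a_1=3:  p_1=3·15+1=46,  q_1=3·1+0=3
fundamental: x₁=46, y₁=3  (since 2116 − 235·9 = 1)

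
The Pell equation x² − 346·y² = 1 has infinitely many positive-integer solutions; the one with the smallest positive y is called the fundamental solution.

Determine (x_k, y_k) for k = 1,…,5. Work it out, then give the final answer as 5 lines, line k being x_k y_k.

d=346: √d = [18; 1,1,1,1,36] (ℓ=5, odd), read p_9/q_9
i=0: a=18 ⇒ p=18, q=1
i=1: a=1 ⇒ p=19, q=1
i=2: a=1 ⇒ p=37, q=2
…
i=4: a=1 ⇒ p=93, q=5
i=5: a=36 ⇒ p=3404, q=183
i=6: a=1 ⇒ p=3497, q=188
i=7: a=1 ⇒ p=6901, q=371
i=8: a=1 ⇒ p=10398, q=559
i=9: a=1 ⇒ p=17299, q=930
(x₁, y₁) = (17299, 930);  17299² − 346·930² = 1 ✓
(17299+930√346)^2 = 598510801 + 32176140√346
(17299+930√346)^3 = 20707276675699 + 1113230090790√346
(17299+930√346)^4 = 716430357827323201 + 38515534648976280√346
(17299+930√346)^5 = 24787057499402451432499 + 1332560466672051244650√346

17299 930
598510801 32176140
20707276675699 1113230090790
716430357827323201 38515534648976280
24787057499402451432499 1332560466672051244650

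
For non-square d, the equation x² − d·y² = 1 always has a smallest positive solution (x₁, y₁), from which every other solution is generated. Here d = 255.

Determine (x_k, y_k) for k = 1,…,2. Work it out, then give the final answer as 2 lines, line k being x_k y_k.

√255 → a₀=15, period (1,30); ℓ=2 even so k=1
step 0: (15, 1)  from 15·(1,0) + (0,1)
step 1: (16, 1)  from 1·(15,1) + (1,0)
fundamental: x₁=16, y₁=1  (since 256 − 255·1 = 1)
k=2:  x_2 = 16·16+255·1·1 = 511,  y_2 = 16·1+1·16 = 32

16 1
511 32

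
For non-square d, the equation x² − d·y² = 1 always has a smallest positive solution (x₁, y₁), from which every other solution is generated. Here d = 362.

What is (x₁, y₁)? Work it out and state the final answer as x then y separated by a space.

723 38

√362 → a₀=19, period (38); ℓ=1 odd so k=1
step 0: (19, 1)  from 19·(1,0) + (0,1)
step 1: (723, 38)  from 38·(19,1) + (1,0)
(x₁, y₁) = (723, 38);  723² − 362·38² = 1 ✓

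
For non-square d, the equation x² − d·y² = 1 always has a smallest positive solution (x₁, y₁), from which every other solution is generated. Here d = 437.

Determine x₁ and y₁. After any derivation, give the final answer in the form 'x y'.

d=437: √d = [20; 1,9,2,9,1,40] (ℓ=6, even), read p_5/q_5
step 0: (20, 1)  from 20·(1,0) + (0,1)
step 1: (21, 1)  from 1·(20,1) + (1,0)
…
step 3: (439, 21)  from 2·(209,10) + (21,1)
step 4: (4160, 199)  from 9·(439,21) + (209,10)
step 5: (4599, 220)  from 1·(4160,199) + (439,21)
→ (4599, 220).  Check: 4599²=21150801, 437·220²=21150800, difference 1.

4599 220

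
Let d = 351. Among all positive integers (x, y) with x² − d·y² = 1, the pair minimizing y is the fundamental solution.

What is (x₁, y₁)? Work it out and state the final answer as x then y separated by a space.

√351 → a₀=18, period (1,2,1,3,2,2,2,3,1,2,1,36); ℓ=12 even so k=11
step 0: (18, 1)  from 18·(1,0) + (0,1)
…
step 10: (45882, 2449)  from 2·(16543,883) + (12796,683)
step 11: (62425, 3332)  from 1·(45882,2449) + (16543,883)
fundamental: x₁=62425, y₁=3332  (since 3896880625 − 351·11102224 = 1)

62425 3332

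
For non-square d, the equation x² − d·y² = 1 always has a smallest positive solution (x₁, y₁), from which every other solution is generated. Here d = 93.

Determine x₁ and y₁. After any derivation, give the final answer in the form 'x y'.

12151 1260

[9; 1,1,1,4,6,4,1,1,1,18] for √93; ℓ=10 ⇒ convergent index 9
i=0: a=9 ⇒ p=9, q=1
…
i=6: a=4 ⇒ p=3491, q=362
…
i=8: a=1 ⇒ p=7821, q=811
i=9: a=1 ⇒ p=12151, q=1260
→ (12151, 1260).  Check: 12151²=147646801, 93·1260²=147646800, difference 1.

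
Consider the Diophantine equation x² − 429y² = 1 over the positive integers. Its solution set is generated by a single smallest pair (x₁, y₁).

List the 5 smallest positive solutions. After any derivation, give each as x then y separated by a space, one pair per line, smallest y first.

1524095 73584
4645731138049 224298012960
14161071197688057215 683702960124468816
43165635614076113391052801 2084056526021580302230080
131577058822456507006275549422975 6352600262053037158494583086384

[20; 1,2,2,9,1,12,1,9,2,2,1,40] for √429; ℓ=12 ⇒ convergent index 11
a_0=20:  p_0=20·1+0=20,  q_0=20·0+1=1
…
a_3=2:  p_3=2·62+21=145,  q_3=2·3+1=7
a_4=9:  p_4=9·145+62=1367,  q_4=9·7+3=66
a_5=1:  p_5=1·1367+145=1512,  q_5=1·66+7=73
a_6=12:  p_6=12·1512+1367=19511,  q_6=12·73+66=942
a_7=1:  p_7=1·19511+1512=21023,  q_7=1·942+73=1015
a_8=9:  p_8=9·21023+19511=208718,  q_8=9·1015+942=10077
a_9=2:  p_9=2·208718+21023=438459,  q_9=2·10077+1015=21169
a_10=2:  p_10=2·438459+208718=1085636,  q_10=2·21169+10077=52415
a_11=1:  p_11=1·1085636+438459=1524095,  q_11=1·52415+21169=73584
→ (1524095, 73584).  Check: 1524095²=2322865569025, 429·73584²=2322865569024, difference 1.
k=2:  x_2 = 1524095·1524095+429·73584·73584 = 4645731138049,  y_2 = 1524095·73584+73584·1524095 = 224298012960
k=3:  x_3 = 1524095·4645731138049+429·73584·224298012960 = 14161071197688057215,  y_3 = 1524095·224298012960+73584·4645731138049 = 683702960124468816
k=4:  x_4 = 1524095·14161071197688057215+429·73584·683702960124468816 = 43165635614076113391052801,  y_4 = 1524095·683702960124468816+73584·14161071197688057215 = 2084056526021580302230080
k=5:  x_5 = 1524095·43165635614076113391052801+429·73584·2084056526021580302230080 = 131577058822456507006275549422975,  y_5 = 1524095·2084056526021580302230080+73584·43165635614076113391052801 = 6352600262053037158494583086384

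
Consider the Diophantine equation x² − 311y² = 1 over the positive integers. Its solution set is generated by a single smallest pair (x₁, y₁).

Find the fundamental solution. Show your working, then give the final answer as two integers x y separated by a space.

√311 → a₀=17, period (1,1,1,2,1,…,1,1,34); ℓ=16 even so k=15
step 0: (17, 1)  from 17·(1,0) + (0,1)
step 1: (18, 1)  from 1·(17,1) + (1,0)
step 2: (35, 2)  from 1·(18,1) + (17,1)
…
step 4: (141, 8)  from 2·(53,3) + (35,2)
step 5: (194, 11)  from 1·(141,8) + (53,3)
…
step 12: (4565134, 258865)  from 2·(1594239,90401) + (1376656,78063)
step 13: (6159373, 349266)  from 1·(4565134,258865) + (1594239,90401)
step 14: (10724507, 608131)  from 1·(6159373,349266) + (4565134,258865)
step 15: (16883880, 957397)  from 1·(10724507,608131) + (6159373,349266)
→ (16883880, 957397).  Check: 16883880²=285065403854400, 311·957397²=285065403854399, difference 1.

16883880 957397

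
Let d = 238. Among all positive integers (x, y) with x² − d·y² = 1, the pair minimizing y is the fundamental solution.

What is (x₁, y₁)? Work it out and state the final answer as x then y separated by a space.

11663 756

√238 → a₀=15, period (2,2,1,14,1,2,2,30); ℓ=8 even so k=7
k=0  a_k=15  p_k/q_k = 15/1
…
k=2  a_k=2  p_k/q_k = 77/5
k=3  a_k=1  p_k/q_k = 108/7
k=4  a_k=14  p_k/q_k = 1589/103
k=5  a_k=1  p_k/q_k = 1697/110
k=6  a_k=2  p_k/q_k = 4983/323
k=7  a_k=2  p_k/q_k = 11663/756
(x₁, y₁) = (11663, 756);  11663² − 238·756² = 1 ✓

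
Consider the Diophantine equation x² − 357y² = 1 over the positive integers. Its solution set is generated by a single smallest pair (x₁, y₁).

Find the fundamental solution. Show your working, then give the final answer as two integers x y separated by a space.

[18; 1,8,2,8,1,36] for √357; ℓ=6 ⇒ convergent index 5
step 0: (18, 1)  from 18·(1,0) + (0,1)
step 1: (19, 1)  from 1·(18,1) + (1,0)
step 2: (170, 9)  from 8·(19,1) + (18,1)
…
step 4: (3042, 161)  from 8·(359,19) + (170,9)
step 5: (3401, 180)  from 1·(3042,161) + (359,19)
(x₁, y₁) = (3401, 180);  3401² − 357·180² = 1 ✓

3401 180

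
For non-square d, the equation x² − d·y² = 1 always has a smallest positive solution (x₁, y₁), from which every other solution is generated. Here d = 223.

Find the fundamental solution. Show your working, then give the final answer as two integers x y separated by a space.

√223 → a₀=14, period (1,13,1,28); ℓ=4 even so k=3
a_0=14:  p_0=14·1+0=14,  q_0=14·0+1=1
…
a_2=13:  p_2=13·15+14=209,  q_2=13·1+1=14
a_3=1:  p_3=1·209+15=224,  q_3=1·14+1=15
(x₁, y₁) = (224, 15);  224² − 223·15² = 1 ✓

224 15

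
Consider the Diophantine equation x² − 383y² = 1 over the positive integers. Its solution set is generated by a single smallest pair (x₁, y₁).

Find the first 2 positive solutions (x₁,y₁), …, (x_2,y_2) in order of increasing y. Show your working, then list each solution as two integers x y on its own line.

18768 959
704475647 35997024

[19; 1,1,3,19,3,1,1,38] for √383; ℓ=8 ⇒ convergent index 7
i=0: a=19 ⇒ p=19, q=1
i=1: a=1 ⇒ p=20, q=1
i=2: a=1 ⇒ p=39, q=2
i=3: a=3 ⇒ p=137, q=7
i=4: a=19 ⇒ p=2642, q=135
i=5: a=3 ⇒ p=8063, q=412
i=6: a=1 ⇒ p=10705, q=547
i=7: a=1 ⇒ p=18768, q=959
(x₁, y₁) = (18768, 959);  18768² − 383·959² = 1 ✓
k=2:  x_2 = 18768·18768+383·959·959 = 704475647,  y_2 = 18768·959+959·18768 = 35997024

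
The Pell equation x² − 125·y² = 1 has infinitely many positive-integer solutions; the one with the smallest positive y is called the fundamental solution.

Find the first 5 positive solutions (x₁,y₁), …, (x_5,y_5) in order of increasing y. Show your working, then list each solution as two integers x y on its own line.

√125 → a₀=11, period (5,1,1,5,22); ℓ=5 odd so k=9
a_0=11:  p_0=11·1+0=11,  q_0=11·0+1=1
…
a_2=1:  p_2=1·56+11=67,  q_2=1·5+1=6
a_3=1:  p_3=1·67+56=123,  q_3=1·6+5=11
a_4=5:  p_4=5·123+67=682,  q_4=5·11+6=61
…
a_7=1:  p_7=1·76317+15127=91444,  q_7=1·6826+1353=8179
a_8=1:  p_8=1·91444+76317=167761,  q_8=1·8179+6826=15005
a_9=5:  p_9=5·167761+91444=930249,  q_9=5·15005+8179=83204
→ (930249, 83204).  Check: 930249²=865363202001, 125·83204²=865363202000, difference 1.
(x_2, y_2) = (930249·930249 + 125·83204·83204, 930249·83204 + 83204·930249) = (1730726404001, 154800875592)
(x_3, y_3) = (930249·1730726404001 + 125·83204·154800875592, 930249·154800875592 + 83204·1730726404001) = (3220013013190122249, 288006719437081612)
(x_4, y_4) = (930249·3220013013190122249 + 125·83204·288006719437081612, 930249·288006719437081612 + 83204·3220013013190122249) = (5990827771012465337616001, 535835925499096664087184)
(x_5, y_5) = (930249·5990827771012465337616001 + 125·83204·535835925499096664087184, 930249·535835925499096664087184 + 83204·5990827771012465337616001) = (11145923086309929722690704506249, 996921667718930338621440576020)

930249 83204
1730726404001 154800875592
3220013013190122249 288006719437081612
5990827771012465337616001 535835925499096664087184
11145923086309929722690704506249 996921667718930338621440576020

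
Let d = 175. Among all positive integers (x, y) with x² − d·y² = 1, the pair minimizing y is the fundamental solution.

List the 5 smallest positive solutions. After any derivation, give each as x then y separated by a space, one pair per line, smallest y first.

2024 153
8193151 619344
33165873224 2507104359
134255446617601 10148757825888
543466014742175624 41082169172090265

√175 = [13; 4,2,1,2,4,26, …], period ℓ=6 (even) → k=5
k=0  a_k=13  p_k/q_k = 13/1
k=1  a_k=4  p_k/q_k = 53/4
k=2  a_k=2  p_k/q_k = 119/9
…
k=4  a_k=2  p_k/q_k = 463/35
k=5  a_k=4  p_k/q_k = 2024/153
→ (2024, 153).  Check: 2024²=4096576, 175·153²=4096575, difference 1.
n=2: (2024,153)∘(2024,153) = (2024·2024+175·153·153, 2024·153+153·2024) = (8193151,619344)
n=3: (8193151,619344)∘(2024,153) = (2024·8193151+175·153·619344, 2024·619344+153·8193151) = (33165873224,2507104359)
n=4: (33165873224,2507104359)∘(2024,153) = (2024·33165873224+175·153·2507104359, 2024·2507104359+153·33165873224) = (134255446617601,10148757825888)
n=5: (134255446617601,10148757825888)∘(2024,153) = (2024·134255446617601+175·153·10148757825888, 2024·10148757825888+153·134255446617601) = (543466014742175624,41082169172090265)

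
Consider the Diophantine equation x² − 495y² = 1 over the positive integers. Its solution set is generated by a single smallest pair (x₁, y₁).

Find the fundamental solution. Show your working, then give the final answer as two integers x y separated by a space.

89 4

√495 → a₀=22, period (4,44); ℓ=2 even so k=1
i=0: a=22 ⇒ p=22, q=1
i=1: a=4 ⇒ p=89, q=4
fundamental: x₁=89, y₁=4  (since 7921 − 495·16 = 1)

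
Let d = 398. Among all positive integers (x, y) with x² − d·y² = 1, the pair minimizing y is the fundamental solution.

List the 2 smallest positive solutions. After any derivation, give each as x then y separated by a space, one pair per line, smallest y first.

d=398: √d = [19; 1,18,1,38] (ℓ=4, even), read p_3/q_3
step 0: (19, 1)  from 19·(1,0) + (0,1)
step 1: (20, 1)  from 1·(19,1) + (1,0)
step 2: (379, 19)  from 18·(20,1) + (19,1)
step 3: (399, 20)  from 1·(379,19) + (20,1)
→ (399, 20).  Check: 399²=159201, 398·20²=159200, difference 1.
(x_2, y_2) = (399·399 + 398·20·20, 399·20 + 20·399) = (318401, 15960)

399 20
318401 15960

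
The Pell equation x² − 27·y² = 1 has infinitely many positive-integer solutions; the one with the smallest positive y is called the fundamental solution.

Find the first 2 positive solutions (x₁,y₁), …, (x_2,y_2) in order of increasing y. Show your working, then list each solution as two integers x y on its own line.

26 5
1351 260

√27 = [5; 5,10, …], period ℓ=2 (even) → k=1
step 0: (5, 1)  from 5·(1,0) + (0,1)
step 1: (26, 5)  from 5·(5,1) + (1,0)
(x₁, y₁) = (26, 5);  26² − 27·5² = 1 ✓
n=2: (26,5)∘(26,5) = (26·26+27·5·5, 26·5+5·26) = (1351,260)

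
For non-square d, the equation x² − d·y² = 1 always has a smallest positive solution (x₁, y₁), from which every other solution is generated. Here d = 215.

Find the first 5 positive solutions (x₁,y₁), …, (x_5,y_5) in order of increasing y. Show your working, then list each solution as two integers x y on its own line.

[14; 1,1,1,28] for √215; ℓ=4 ⇒ convergent index 3
i=0: a=14 ⇒ p=14, q=1
…
i=2: a=1 ⇒ p=29, q=2
i=3: a=1 ⇒ p=44, q=3
fundamental: x₁=44, y₁=3  (since 1936 − 215·9 = 1)
(x_2, y_2) = (44·44 + 215·3·3, 44·3 + 3·44) = (3871, 264)
(x_3, y_3) = (44·3871 + 215·3·264, 44·264 + 3·3871) = (340604, 23229)
(x_4, y_4) = (44·340604 + 215·3·23229, 44·23229 + 3·340604) = (29969281, 2043888)
(x_5, y_5) = (44·29969281 + 215·3·2043888, 44·2043888 + 3·29969281) = (2636956124, 179838915)

44 3
3871 264
340604 23229
29969281 2043888
2636956124 179838915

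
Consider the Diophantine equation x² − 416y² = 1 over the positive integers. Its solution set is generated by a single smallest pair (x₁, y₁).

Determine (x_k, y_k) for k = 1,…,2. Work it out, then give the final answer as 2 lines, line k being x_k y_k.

5201 255
54100801 2652510

√416 → a₀=20, period (2,1,1,9,1,1,2,40); ℓ=8 even so k=7
a_0=20:  p_0=20·1+0=20,  q_0=20·0+1=1
a_1=2:  p_1=2·20+1=41,  q_1=2·1+0=2
…
a_3=1:  p_3=1·61+41=102,  q_3=1·3+2=5
a_4=9:  p_4=9·102+61=979,  q_4=9·5+3=48
a_5=1:  p_5=1·979+102=1081,  q_5=1·48+5=53
a_6=1:  p_6=1·1081+979=2060,  q_6=1·53+48=101
a_7=2:  p_7=2·2060+1081=5201,  q_7=2·101+53=255
fundamental: x₁=5201, y₁=255  (since 27050401 − 416·65025 = 1)
(x_2, y_2) = (5201·5201 + 416·255·255, 5201·255 + 255·5201) = (54100801, 2652510)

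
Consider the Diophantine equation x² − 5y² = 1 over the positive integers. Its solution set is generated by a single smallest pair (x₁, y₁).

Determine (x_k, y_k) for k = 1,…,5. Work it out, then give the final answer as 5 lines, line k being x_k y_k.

9 4
161 72
2889 1292
51841 23184
930249 416020

d=5: √d = [2; 4] (ℓ=1, odd), read p_1/q_1
i=0: a=2 ⇒ p=2, q=1
i=1: a=4 ⇒ p=9, q=4
fundamental: x₁=9, y₁=4  (since 81 − 5·16 = 1)
(x_2, y_2) = (9·9 + 5·4·4, 9·4 + 4·9) = (161, 72)
(x_3, y_3) = (9·161 + 5·4·72, 9·72 + 4·161) = (2889, 1292)
(x_4, y_4) = (9·2889 + 5·4·1292, 9·1292 + 4·2889) = (51841, 23184)
(x_5, y_5) = (9·51841 + 5·4·23184, 9·23184 + 4·51841) = (930249, 416020)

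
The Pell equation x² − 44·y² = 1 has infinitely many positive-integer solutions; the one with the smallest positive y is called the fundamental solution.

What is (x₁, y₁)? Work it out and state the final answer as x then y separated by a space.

199 30

[6; 1,1,1,2,1,1,1,12] for √44; ℓ=8 ⇒ convergent index 7
i=0: a=6 ⇒ p=6, q=1
…
i=3: a=1 ⇒ p=20, q=3
…
i=5: a=1 ⇒ p=73, q=11
i=6: a=1 ⇒ p=126, q=19
i=7: a=1 ⇒ p=199, q=30
fundamental: x₁=199, y₁=30  (since 39601 − 44·900 = 1)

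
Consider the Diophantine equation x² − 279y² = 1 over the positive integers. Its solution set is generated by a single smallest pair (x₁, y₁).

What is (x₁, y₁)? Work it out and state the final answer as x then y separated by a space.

√279 = [16; 1,2,2,1,2,2,1,32, …], period ℓ=8 (even) → k=7
k=0  a_k=16  p_k/q_k = 16/1
…
k=2  a_k=2  p_k/q_k = 50/3
…
k=5  a_k=2  p_k/q_k = 451/27
k=6  a_k=2  p_k/q_k = 1069/64
k=7  a_k=1  p_k/q_k = 1520/91
→ (1520, 91).  Check: 1520²=2310400, 279·91²=2310399, difference 1.

1520 91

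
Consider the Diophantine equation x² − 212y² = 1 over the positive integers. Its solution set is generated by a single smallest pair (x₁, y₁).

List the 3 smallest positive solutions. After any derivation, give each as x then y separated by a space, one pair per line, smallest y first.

66249 4550
8777860001 602865900
1163048894346249 79878526013650

√212 → a₀=14, period (1,1,3,1,1,…,1,1,28); ℓ=14 even so k=13
step 0: (14, 1)  from 14·(1,0) + (0,1)
step 1: (15, 1)  from 1·(14,1) + (1,0)
…
step 4: (131, 9)  from 1·(102,7) + (29,2)
…
step 8: (2781, 191)  from 1·(2417,166) + (364,25)
…
step 10: (7979, 548)  from 1·(5198,357) + (2781,191)
step 11: (29135, 2001)  from 3·(7979,548) + (5198,357)
step 12: (37114, 2549)  from 1·(29135,2001) + (7979,548)
step 13: (66249, 4550)  from 1·(37114,2549) + (29135,2001)
fundamental: x₁=66249, y₁=4550  (since 4388930001 − 212·20702500 = 1)
n=2: (66249,4550)∘(66249,4550) = (66249·66249+212·4550·4550, 66249·4550+4550·66249) = (8777860001,602865900)
n=3: (8777860001,602865900)∘(66249,4550) = (66249·8777860001+212·4550·602865900, 66249·602865900+4550·8777860001) = (1163048894346249,79878526013650)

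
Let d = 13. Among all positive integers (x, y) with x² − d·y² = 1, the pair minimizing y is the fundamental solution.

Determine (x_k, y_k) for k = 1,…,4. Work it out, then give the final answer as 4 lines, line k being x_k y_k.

649 180
842401 233640
1093435849 303264540
1419278889601 393637139280

d=13: √d = [3; 1,1,1,1,6] (ℓ=5, odd), read p_9/q_9
k=0  a_k=3  p_k/q_k = 3/1
k=1  a_k=1  p_k/q_k = 4/1
…
k=3  a_k=1  p_k/q_k = 11/3
k=4  a_k=1  p_k/q_k = 18/5
k=5  a_k=6  p_k/q_k = 119/33
…
k=7  a_k=1  p_k/q_k = 256/71
k=8  a_k=1  p_k/q_k = 393/109
k=9  a_k=1  p_k/q_k = 649/180
→ (649, 180).  Check: 649²=421201, 13·180²=421200, difference 1.
(649+180√13)^2 = 842401 + 233640√13
(649+180√13)^3 = 1093435849 + 303264540√13
(649+180√13)^4 = 1419278889601 + 393637139280√13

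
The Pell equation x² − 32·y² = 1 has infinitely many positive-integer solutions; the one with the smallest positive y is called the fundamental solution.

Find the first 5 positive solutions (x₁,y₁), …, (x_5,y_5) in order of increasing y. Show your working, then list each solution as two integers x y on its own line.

17 3
577 102
19601 3465
665857 117708
22619537 3998607

√32 = [5; 1,1,1,10, …], period ℓ=4 (even) → k=3
k=0  a_k=5  p_k/q_k = 5/1
…
k=2  a_k=1  p_k/q_k = 11/2
k=3  a_k=1  p_k/q_k = 17/3
fundamental: x₁=17, y₁=3  (since 289 − 32·9 = 1)
k=2:  x_2 = 17·17+32·3·3 = 577,  y_2 = 17·3+3·17 = 102
k=3:  x_3 = 17·577+32·3·102 = 19601,  y_3 = 17·102+3·577 = 3465
k=4:  x_4 = 17·19601+32·3·3465 = 665857,  y_4 = 17·3465+3·19601 = 117708
k=5:  x_5 = 17·665857+32·3·117708 = 22619537,  y_5 = 17·117708+3·665857 = 3998607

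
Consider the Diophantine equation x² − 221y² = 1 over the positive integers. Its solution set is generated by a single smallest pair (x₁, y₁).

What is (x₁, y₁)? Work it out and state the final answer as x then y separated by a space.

1665 112

√221 → a₀=14, period (1,6,2,6,1,28); ℓ=6 even so k=5
i=0: a=14 ⇒ p=14, q=1
…
i=2: a=6 ⇒ p=104, q=7
i=3: a=2 ⇒ p=223, q=15
i=4: a=6 ⇒ p=1442, q=97
i=5: a=1 ⇒ p=1665, q=112
fundamental: x₁=1665, y₁=112  (since 2772225 − 221·12544 = 1)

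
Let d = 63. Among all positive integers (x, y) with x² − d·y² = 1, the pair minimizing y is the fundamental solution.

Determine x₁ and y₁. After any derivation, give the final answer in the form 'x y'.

√63 → a₀=7, period (1,14); ℓ=2 even so k=1
k=0  a_k=7  p_k/q_k = 7/1
k=1  a_k=1  p_k/q_k = 8/1
fundamental: x₁=8, y₁=1  (since 64 − 63·1 = 1)

8 1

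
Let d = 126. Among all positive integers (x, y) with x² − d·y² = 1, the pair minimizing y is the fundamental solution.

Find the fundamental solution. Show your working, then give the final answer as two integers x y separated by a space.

449 40

√126 = [11; 4,2,4,22, …], period ℓ=4 (even) → k=3
a_0=11:  p_0=11·1+0=11,  q_0=11·0+1=1
a_1=4:  p_1=4·11+1=45,  q_1=4·1+0=4
a_2=2:  p_2=2·45+11=101,  q_2=2·4+1=9
a_3=4:  p_3=4·101+45=449,  q_3=4·9+4=40
fundamental: x₁=449, y₁=40  (since 201601 − 126·1600 = 1)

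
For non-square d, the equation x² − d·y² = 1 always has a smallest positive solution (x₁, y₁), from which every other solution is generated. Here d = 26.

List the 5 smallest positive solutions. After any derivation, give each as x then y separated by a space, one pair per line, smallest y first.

d=26: √d = [5; 10] (ℓ=1, odd), read p_1/q_1
k=0  a_k=5  p_k/q_k = 5/1
k=1  a_k=10  p_k/q_k = 51/10
(x₁, y₁) = (51, 10);  51² − 26·10² = 1 ✓
n=2: (51,10)∘(51,10) = (51·51+26·10·10, 51·10+10·51) = (5201,1020)
n=3: (5201,1020)∘(51,10) = (51·5201+26·10·1020, 51·1020+10·5201) = (530451,104030)
n=4: (530451,104030)∘(51,10) = (51·530451+26·10·104030, 51·104030+10·530451) = (54100801,10610040)
n=5: (54100801,10610040)∘(51,10) = (51·54100801+26·10·10610040, 51·10610040+10·54100801) = (5517751251,1082120050)

51 10
5201 1020
530451 104030
54100801 10610040
5517751251 1082120050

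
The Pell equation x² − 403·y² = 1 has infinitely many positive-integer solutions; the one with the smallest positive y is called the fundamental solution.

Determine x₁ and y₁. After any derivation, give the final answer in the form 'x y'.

√403 → a₀=20, period (13,2,1,3,1,3,1,2,13,40); ℓ=10 even so k=9
k=0  a_k=20  p_k/q_k = 20/1
…
k=3  a_k=1  p_k/q_k = 803/40
…
k=6  a_k=3  p_k/q_k = 14213/708
…
k=8  a_k=2  p_k/q_k = 50147/2498
k=9  a_k=13  p_k/q_k = 669878/33369
fundamental: x₁=669878, y₁=33369  (since 448736534884 − 403·1113490161 = 1)

669878 33369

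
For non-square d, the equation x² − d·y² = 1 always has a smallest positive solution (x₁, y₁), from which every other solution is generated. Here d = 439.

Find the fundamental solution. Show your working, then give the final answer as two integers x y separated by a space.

[20; 1,19,1,40] for √439; ℓ=4 ⇒ convergent index 3
a_0=20:  p_0=20·1+0=20,  q_0=20·0+1=1
a_1=1:  p_1=1·20+1=21,  q_1=1·1+0=1
a_2=19:  p_2=19·21+20=419,  q_2=19·1+1=20
a_3=1:  p_3=1·419+21=440,  q_3=1·20+1=21
→ (440, 21).  Check: 440²=193600, 439·21²=193599, difference 1.

440 21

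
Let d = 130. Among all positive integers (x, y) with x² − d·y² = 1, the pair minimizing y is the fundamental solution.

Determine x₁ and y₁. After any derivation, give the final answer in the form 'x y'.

6499 570

d=130: √d = [11; 2,2,22] (ℓ=3, odd), read p_5/q_5
i=0: a=11 ⇒ p=11, q=1
…
i=2: a=2 ⇒ p=57, q=5
i=3: a=22 ⇒ p=1277, q=112
i=4: a=2 ⇒ p=2611, q=229
i=5: a=2 ⇒ p=6499, q=570
(x₁, y₁) = (6499, 570);  6499² − 130·570² = 1 ✓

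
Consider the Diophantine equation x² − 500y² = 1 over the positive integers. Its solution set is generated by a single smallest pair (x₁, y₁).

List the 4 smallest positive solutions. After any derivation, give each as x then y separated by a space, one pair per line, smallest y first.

930249 41602
1730726404001 77400437796
3220013013190122249 144003359718540806
5990827771012465337616001 267917962749548332043592

√500 → a₀=22, period (2,1,3,2,1,…,1,2,44); ℓ=14 even so k=13
k=0  a_k=22  p_k/q_k = 22/1
k=1  a_k=2  p_k/q_k = 45/2
k=2  a_k=1  p_k/q_k = 67/3
k=3  a_k=3  p_k/q_k = 246/11
k=4  a_k=2  p_k/q_k = 559/25
k=5  a_k=1  p_k/q_k = 805/36
k=6  a_k=1  p_k/q_k = 1364/61
k=7  a_k=10  p_k/q_k = 14445/646
k=8  a_k=1  p_k/q_k = 15809/707
k=9  a_k=1  p_k/q_k = 30254/1353
k=10  a_k=2  p_k/q_k = 76317/3413
k=11  a_k=3  p_k/q_k = 259205/11592
k=12  a_k=1  p_k/q_k = 335522/15005
k=13  a_k=2  p_k/q_k = 930249/41602
(x₁, y₁) = (930249, 41602);  930249² − 500·41602² = 1 ✓
(x_2, y_2) = (930249·930249 + 500·41602·41602, 930249·41602 + 41602·930249) = (1730726404001, 77400437796)
(x_3, y_3) = (930249·1730726404001 + 500·41602·77400437796, 930249·77400437796 + 41602·1730726404001) = (3220013013190122249, 144003359718540806)
(x_4, y_4) = (930249·3220013013190122249 + 500·41602·144003359718540806, 930249·144003359718540806 + 41602·3220013013190122249) = (5990827771012465337616001, 267917962749548332043592)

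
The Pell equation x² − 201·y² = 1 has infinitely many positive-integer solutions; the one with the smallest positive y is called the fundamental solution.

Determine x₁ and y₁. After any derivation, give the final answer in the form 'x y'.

[14; 5,1,1,1,2,…,1,5,28] for √201; ℓ=14 ⇒ convergent index 13
step 0: (14, 1)  from 14·(1,0) + (0,1)
step 1: (71, 5)  from 5·(14,1) + (1,0)
step 2: (85, 6)  from 1·(71,5) + (14,1)
…
step 5: (638, 45)  from 2·(241,17) + (156,11)
step 6: (879, 62)  from 1·(638,45) + (241,17)
…
step 12: (91402, 6447)  from 1·(58085,4097) + (33317,2350)
step 13: (515095, 36332)  from 5·(91402,6447) + (58085,4097)
(x₁, y₁) = (515095, 36332);  515095² − 201·36332² = 1 ✓

515095 36332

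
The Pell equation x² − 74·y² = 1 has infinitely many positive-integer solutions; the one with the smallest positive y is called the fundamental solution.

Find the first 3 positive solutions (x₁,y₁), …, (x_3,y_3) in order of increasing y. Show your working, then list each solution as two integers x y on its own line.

√74 → a₀=8, period (1,1,1,1,16); ℓ=5 odd so k=9
step 0: (8, 1)  from 8·(1,0) + (0,1)
…
step 2: (17, 2)  from 1·(9,1) + (8,1)
…
step 7: (1471, 171)  from 1·(757,88) + (714,83)
step 8: (2228, 259)  from 1·(1471,171) + (757,88)
step 9: (3699, 430)  from 1·(2228,259) + (1471,171)
→ (3699, 430).  Check: 3699²=13682601, 74·430²=13682600, difference 1.
k=2:  x_2 = 3699·3699+74·430·430 = 27365201,  y_2 = 3699·430+430·3699 = 3181140
k=3:  x_3 = 3699·27365201+74·430·3181140 = 202447753299,  y_3 = 3699·3181140+430·27365201 = 23534073290

3699 430
27365201 3181140
202447753299 23534073290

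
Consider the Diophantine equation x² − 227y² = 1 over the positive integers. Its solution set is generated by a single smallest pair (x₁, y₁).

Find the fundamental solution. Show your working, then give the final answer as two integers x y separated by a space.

d=227: √d = [15; 15,30] (ℓ=2, even), read p_1/q_1
i=0: a=15 ⇒ p=15, q=1
i=1: a=15 ⇒ p=226, q=15
(x₁, y₁) = (226, 15);  226² − 227·15² = 1 ✓

226 15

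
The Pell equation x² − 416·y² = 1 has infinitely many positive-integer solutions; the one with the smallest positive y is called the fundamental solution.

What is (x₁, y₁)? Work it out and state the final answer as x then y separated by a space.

[20; 2,1,1,9,1,1,2,40] for √416; ℓ=8 ⇒ convergent index 7
i=0: a=20 ⇒ p=20, q=1
i=1: a=2 ⇒ p=41, q=2
…
i=3: a=1 ⇒ p=102, q=5
i=4: a=9 ⇒ p=979, q=48
i=5: a=1 ⇒ p=1081, q=53
i=6: a=1 ⇒ p=2060, q=101
i=7: a=2 ⇒ p=5201, q=255
→ (5201, 255).  Check: 5201²=27050401, 416·255²=27050400, difference 1.

5201 255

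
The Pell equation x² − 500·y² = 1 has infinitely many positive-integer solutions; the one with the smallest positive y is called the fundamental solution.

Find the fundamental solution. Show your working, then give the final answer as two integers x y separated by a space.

d=500: √d = [22; 2,1,3,2,1,…,1,2,44] (ℓ=14, even), read p_13/q_13
i=0: a=22 ⇒ p=22, q=1
…
i=2: a=1 ⇒ p=67, q=3
i=3: a=3 ⇒ p=246, q=11
i=4: a=2 ⇒ p=559, q=25
…
i=6: a=1 ⇒ p=1364, q=61
i=7: a=10 ⇒ p=14445, q=646
i=8: a=1 ⇒ p=15809, q=707
…
i=10: a=2 ⇒ p=76317, q=3413
…
i=12: a=1 ⇒ p=335522, q=15005
i=13: a=2 ⇒ p=930249, q=41602
fundamental: x₁=930249, y₁=41602  (since 865363202001 − 500·1730726404 = 1)

930249 41602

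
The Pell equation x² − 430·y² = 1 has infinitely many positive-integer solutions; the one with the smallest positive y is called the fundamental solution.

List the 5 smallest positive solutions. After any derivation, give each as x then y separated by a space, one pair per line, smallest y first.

[20; 1,2,1,3,1,…,2,1,40] for √430; ℓ=14 ⇒ convergent index 13
step 0: (20, 1)  from 20·(1,0) + (0,1)
…
step 2: (62, 3)  from 2·(21,1) + (20,1)
…
step 5: (394, 19)  from 1·(311,15) + (83,4)
step 6: (2675, 129)  from 6·(394,19) + (311,15)
step 7: (21794, 1051)  from 8·(2675,129) + (394,19)
step 8: (133439, 6435)  from 6·(21794,1051) + (2675,129)
…
step 10: (599138, 28893)  from 3·(155233,7486) + (133439,6435)
step 11: (754371, 36379)  from 1·(599138,28893) + (155233,7486)
step 12: (2107880, 101651)  from 2·(754371,36379) + (599138,28893)
step 13: (2862251, 138030)  from 1·(2107880,101651) + (754371,36379)
(x₁, y₁) = (2862251, 138030);  2862251² − 430·138030² = 1 ✓
(2862251+138030√430)^2 = 16384961574001 + 790153011060√430
(2862251+138030√430)^3 = 93795745300289010251 + 4523232492118854090√430
(2862251+138030√430)^4 = 536933931562978654798296001 + 25893253447598574322902120√430
(2862251+138030√430)^5 = 3073679365100040639604854765306251 + 148225981147280410676109712890150√430

2862251 138030
16384961574001 790153011060
93795745300289010251 4523232492118854090
536933931562978654798296001 25893253447598574322902120
3073679365100040639604854765306251 148225981147280410676109712890150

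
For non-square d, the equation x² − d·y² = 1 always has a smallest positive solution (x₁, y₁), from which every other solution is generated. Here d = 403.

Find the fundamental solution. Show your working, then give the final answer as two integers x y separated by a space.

d=403: √d = [20; 13,2,1,3,1,3,1,2,13,40] (ℓ=10, even), read p_9/q_9
a_0=20:  p_0=20·1+0=20,  q_0=20·0+1=1
a_1=13:  p_1=13·20+1=261,  q_1=13·1+0=13
a_2=2:  p_2=2·261+20=542,  q_2=2·13+1=27
a_3=1:  p_3=1·542+261=803,  q_3=1·27+13=40
a_4=3:  p_4=3·803+542=2951,  q_4=3·40+27=147
a_5=1:  p_5=1·2951+803=3754,  q_5=1·147+40=187
a_6=3:  p_6=3·3754+2951=14213,  q_6=3·187+147=708
a_7=1:  p_7=1·14213+3754=17967,  q_7=1·708+187=895
a_8=2:  p_8=2·17967+14213=50147,  q_8=2·895+708=2498
a_9=13:  p_9=13·50147+17967=669878,  q_9=13·2498+895=33369
fundamental: x₁=669878, y₁=33369  (since 448736534884 − 403·1113490161 = 1)

669878 33369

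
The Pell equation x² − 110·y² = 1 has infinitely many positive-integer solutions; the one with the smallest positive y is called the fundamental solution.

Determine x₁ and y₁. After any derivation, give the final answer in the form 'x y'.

21 2

[10; 2,20] for √110; ℓ=2 ⇒ convergent index 1
step 0: (10, 1)  from 10·(1,0) + (0,1)
step 1: (21, 2)  from 2·(10,1) + (1,0)
→ (21, 2).  Check: 21²=441, 110·2²=440, difference 1.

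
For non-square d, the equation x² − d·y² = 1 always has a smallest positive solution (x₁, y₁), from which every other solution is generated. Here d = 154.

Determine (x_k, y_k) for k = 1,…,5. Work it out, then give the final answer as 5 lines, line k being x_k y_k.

21295 1716
906954049 73084440
38627172925615 3112666297884
1645131293994988801 132568457553795120
70066141772619400108975 5646090604103467862916

d=154: √d = [12; 2,2,3,1,2,1,3,2,2,24] (ℓ=10, even), read p_9/q_9
a_0=12:  p_0=12·1+0=12,  q_0=12·0+1=1
a_1=2:  p_1=2·12+1=25,  q_1=2·1+0=2
a_2=2:  p_2=2·25+12=62,  q_2=2·2+1=5
…
a_6=1:  p_6=1·757+273=1030,  q_6=1·61+22=83
a_7=3:  p_7=3·1030+757=3847,  q_7=3·83+61=310
a_8=2:  p_8=2·3847+1030=8724,  q_8=2·310+83=703
a_9=2:  p_9=2·8724+3847=21295,  q_9=2·703+310=1716
→ (21295, 1716).  Check: 21295²=453477025, 154·1716²=453477024, difference 1.
(21295+1716√154)^2 = 906954049 + 73084440√154
(21295+1716√154)^3 = 38627172925615 + 3112666297884√154
(21295+1716√154)^4 = 1645131293994988801 + 132568457553795120√154
(21295+1716√154)^5 = 70066141772619400108975 + 5646090604103467862916√154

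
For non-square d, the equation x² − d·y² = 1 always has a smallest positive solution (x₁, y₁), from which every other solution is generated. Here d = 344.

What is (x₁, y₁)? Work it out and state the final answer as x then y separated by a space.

d=344: √d = [18; 1,1,4,1,3,1,4,1,1,36] (ℓ=10, even), read p_9/q_9
k=0  a_k=18  p_k/q_k = 18/1
…
k=8  a_k=1  p_k/q_k = 5694/307
k=9  a_k=1  p_k/q_k = 10405/561
fundamental: x₁=10405, y₁=561  (since 108264025 − 344·314721 = 1)

10405 561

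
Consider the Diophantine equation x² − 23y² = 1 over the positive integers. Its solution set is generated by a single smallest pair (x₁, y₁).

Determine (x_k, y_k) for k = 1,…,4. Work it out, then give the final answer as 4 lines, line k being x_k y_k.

√23 → a₀=4, period (1,3,1,8); ℓ=4 even so k=3
step 0: (4, 1)  from 4·(1,0) + (0,1)
step 1: (5, 1)  from 1·(4,1) + (1,0)
step 2: (19, 4)  from 3·(5,1) + (4,1)
step 3: (24, 5)  from 1·(19,4) + (5,1)
(x₁, y₁) = (24, 5);  24² − 23·5² = 1 ✓
n=2: (24,5)∘(24,5) = (24·24+23·5·5, 24·5+5·24) = (1151,240)
n=3: (1151,240)∘(24,5) = (24·1151+23·5·240, 24·240+5·1151) = (55224,11515)
n=4: (55224,11515)∘(24,5) = (24·55224+23·5·11515, 24·11515+5·55224) = (2649601,552480)

24 5
1151 240
55224 11515
2649601 552480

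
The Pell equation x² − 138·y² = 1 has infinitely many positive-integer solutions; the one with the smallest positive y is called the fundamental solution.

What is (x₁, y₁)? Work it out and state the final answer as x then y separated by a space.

√138 → a₀=11, period (1,2,1,22); ℓ=4 even so k=3
k=0  a_k=11  p_k/q_k = 11/1
k=1  a_k=1  p_k/q_k = 12/1
k=2  a_k=2  p_k/q_k = 35/3
k=3  a_k=1  p_k/q_k = 47/4
→ (47, 4).  Check: 47²=2209, 138·4²=2208, difference 1.

47 4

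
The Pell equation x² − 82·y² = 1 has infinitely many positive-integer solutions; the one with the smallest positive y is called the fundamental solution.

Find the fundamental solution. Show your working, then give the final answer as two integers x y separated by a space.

[9; 18] for √82; ℓ=1 ⇒ convergent index 1
step 0: (9, 1)  from 9·(1,0) + (0,1)
step 1: (163, 18)  from 18·(9,1) + (1,0)
→ (163, 18).  Check: 163²=26569, 82·18²=26568, difference 1.

163 18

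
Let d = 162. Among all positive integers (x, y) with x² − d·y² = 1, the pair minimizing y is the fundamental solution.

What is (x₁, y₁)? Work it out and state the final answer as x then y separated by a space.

19601 1540

√162 = [12; 1,2,1,2,12,2,1,2,1,24, …], period ℓ=10 (even) → k=9
k=0  a_k=12  p_k/q_k = 12/1
…
k=2  a_k=2  p_k/q_k = 38/3
…
k=4  a_k=2  p_k/q_k = 140/11
…
k=6  a_k=2  p_k/q_k = 3602/283
…
k=8  a_k=2  p_k/q_k = 14268/1121
k=9  a_k=1  p_k/q_k = 19601/1540
→ (19601, 1540).  Check: 19601²=384199201, 162·1540²=384199200, difference 1.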